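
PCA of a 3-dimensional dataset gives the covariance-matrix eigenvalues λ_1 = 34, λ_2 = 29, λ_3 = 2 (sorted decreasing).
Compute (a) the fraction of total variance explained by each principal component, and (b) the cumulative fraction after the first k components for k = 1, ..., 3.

Step 1 — total variance = trace(Sigma) = Σ λ_i = 34 + 29 + 2 = 65.

Step 2 — fraction explained by component i = λ_i / Σ λ:
  PC1: 34/65 = 0.5231
  PC2: 29/65 = 0.4462
  PC3: 2/65 = 0.0308

Step 3 — cumulative fraction after k components = (λ_1 + ... + λ_k) / Σ λ:
  k = 1: 34/65 = 0.5231
  k = 2: (34 + 29)/65 = 63/65 = 0.9692
  k = 3: (34 + 29 + 2)/65 = 65/65 = 1

Summary (fraction, with percent):

explained: PC1 0.5231 (52.31%), PC2 0.4462 (44.62%), PC3 0.0308 (3.08%);  cumulative: 0.5231, 0.9692, 1


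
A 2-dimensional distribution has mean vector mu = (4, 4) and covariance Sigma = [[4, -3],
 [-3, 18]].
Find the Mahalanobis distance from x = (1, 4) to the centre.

Step 1 — centre the observation: (x - mu) = (-3, 0).

Step 2 — invert Sigma. det(Sigma) = 4·18 - (-3)² = 63.
  Sigma^{-1} = (1/det) · [[d, -b], [-b, a]] = [[0.2857, 0.0476],
 [0.0476, 0.0635]].

Step 3 — form the quadratic (x - mu)^T · Sigma^{-1} · (x - mu):
  Sigma^{-1} · (x - mu) = (-0.8571, -0.1429).
  (x - mu)^T · [Sigma^{-1} · (x - mu)] = (-3)·(-0.8571) + (0)·(-0.1429) = 2.5714.

Step 4 — take square root: d = √(2.5714) ≈ 1.6036.

d(x, mu) = √(2.5714) ≈ 1.6036


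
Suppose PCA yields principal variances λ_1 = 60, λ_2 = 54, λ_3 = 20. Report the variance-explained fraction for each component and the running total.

Step 1 — total variance = trace(Sigma) = Σ λ_i = 60 + 54 + 20 = 134.

Step 2 — fraction explained by component i = λ_i / Σ λ:
  PC1: 60/134 = 0.4478
  PC2: 54/134 = 0.403
  PC3: 20/134 = 0.1493

Step 3 — cumulative fraction after k components = (λ_1 + ... + λ_k) / Σ λ:
  k = 1: 60/134 = 0.4478
  k = 2: (60 + 54)/134 = 114/134 = 0.8507
  k = 3: (60 + 54 + 20)/134 = 134/134 = 1

Summary (fraction, with percent):

explained: PC1 0.4478 (44.78%), PC2 0.403 (40.3%), PC3 0.1493 (14.93%);  cumulative: 0.4478, 0.8507, 1


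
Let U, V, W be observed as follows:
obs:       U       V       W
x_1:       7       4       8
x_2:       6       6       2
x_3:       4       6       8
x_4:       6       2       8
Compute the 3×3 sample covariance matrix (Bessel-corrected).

Step 1 — column means:
  mean(U) = (7 + 6 + 4 + 6) / 4 = 23/4 = 5.75
  mean(V) = (4 + 6 + 6 + 2) / 4 = 18/4 = 4.5
  mean(W) = (8 + 2 + 8 + 8) / 4 = 26/4 = 6.5

Step 2 — sample covariance S[i,j] = (1/(n-1)) · Σ_k (x_{k,i} - mean_i) · (x_{k,j} - mean_j), with n-1 = 3.
  S[U,U] = ((1.25)·(1.25) + (0.25)·(0.25) + (-1.75)·(-1.75) + (0.25)·(0.25)) / 3 = 4.75/3 = 1.5833
  S[U,V] = ((1.25)·(-0.5) + (0.25)·(1.5) + (-1.75)·(1.5) + (0.25)·(-2.5)) / 3 = -3.5/3 = -1.1667
  S[U,W] = ((1.25)·(1.5) + (0.25)·(-4.5) + (-1.75)·(1.5) + (0.25)·(1.5)) / 3 = -1.5/3 = -0.5
  S[V,V] = ((-0.5)·(-0.5) + (1.5)·(1.5) + (1.5)·(1.5) + (-2.5)·(-2.5)) / 3 = 11/3 = 3.6667
  S[V,W] = ((-0.5)·(1.5) + (1.5)·(-4.5) + (1.5)·(1.5) + (-2.5)·(1.5)) / 3 = -9/3 = -3
  S[W,W] = ((1.5)·(1.5) + (-4.5)·(-4.5) + (1.5)·(1.5) + (1.5)·(1.5)) / 3 = 27/3 = 9

S is symmetric (S[j,i] = S[i,j]). Assembling:

S = [[1.5833, -1.1667, -0.5],
 [-1.1667, 3.6667, -3],
 [-0.5, -3, 9]]


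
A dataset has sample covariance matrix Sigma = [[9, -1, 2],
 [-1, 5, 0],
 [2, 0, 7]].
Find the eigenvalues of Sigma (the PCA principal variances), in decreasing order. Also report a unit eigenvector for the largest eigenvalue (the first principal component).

Step 1 — characteristic polynomial p(λ) = det(λI - Sigma) = λ³ - tr·λ² + c_1·λ - det, where tr = trace, c_1 = sum of the principal 2×2 minors, det = det(Sigma):
  tr = 9 + 5 + 7 = 21,
  c_1 = (9·5 - (-1)²) + (9·7 - (2)²) + (5·7 - (0)²) = 44 + 59 + 35 = 138,
  det = 9·(5·7 - (0)²) - (-1)·((-1)·7 - (0)·(2)) + (2)·((-1)·(0) - 5·(2)) = 9·(35) - (-1)·(-7) + (2)·(-10) = 288.
  So p(λ) = λ³ - 21λ² + 138λ - 288.
Step 2 — look for an integer root (rational root theorem: any rational root is an integer divisor of 288). Testing λ = 6:
  p(6) = 216 - 756 + 828 - 288 = 0  ✓
  Dividing out (λ - 6): p(λ) = (λ - 6)(λ² - 15λ + 48).
Step 3 — remaining eigenvalues from the quadratic λ² - 15λ + 48 = 0:
  Δ = 15² - 4·48 = 225 - 192 = 33,  λ = (15 ± √33)/2 = (15 ± 5.7446)/2 ≈ 10.3723 or 4.6277.
  Sorted: λ_1 = 10.3723,  λ_2 = 6,  λ_3 = 4.6277  (check: sum = 21 = tr ✓).

Step 4 — unit eigenvector for λ_1 ≈ 10.3723: v spans the null space of (Sigma - λ_1 I), whose rows are
  r_1 = (-1.3723, -1, 2),  r_2 = (-1, -5.3723, 0),  r_3 = (2, 0, -3.3723).
  v is orthogonal to every row, so take v ∝ r_1 × r_2 = ((-1)·(0) - (2)·(-5.3723), (2)·(-1) - (-1.3723)·(0), (-1.3723)·(-5.3723) - (-1)·(-1)) ≈ (10.7446, -2, 6.3723).
  Let u = (10.7446, -2, 6.3723).
  ||u|| = √((10.7446)² + (-2)² + (6.3723)²) = √(160.0516) ≈ 12.6511,  v_1 = u/||u|| ≈ (0.8493, -0.1581, 0.5037) (||v_1|| = 1).

λ_1 = 10.3723,  λ_2 = 6,  λ_3 = 4.6277;  v_1 ≈ (0.8493, -0.1581, 0.5037)


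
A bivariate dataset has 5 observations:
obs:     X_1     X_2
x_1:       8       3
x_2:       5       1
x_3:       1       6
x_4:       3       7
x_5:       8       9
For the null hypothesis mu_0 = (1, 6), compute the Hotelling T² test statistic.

Step 1 — sample mean vector:
  mean(X_1) = (8 + 5 + 1 + 3 + 8) / 5 = 25/5 = 5
  mean(X_2) = (3 + 1 + 6 + 7 + 9) / 5 = 26/5 = 5.2
  x̄ = (5, 5.2),  deviation x̄ - mu_0 = (5, 5.2) - (1, 6) = (4, -0.8).

Step 2 — sample covariance matrix, S[i,j] = (1/(n-1)) · Σ_k (x_{k,i} - mean_i) · (x_{k,j} - mean_j), divisor n-1 = 4:
  S[X_1,X_1] = ((3)·(3) + (0)·(0) + (-4)·(-4) + (-2)·(-2) + (3)·(3)) / 4 = 38/4 = 9.5
  S[X_1,X_2] = ((3)·(-2.2) + (0)·(-4.2) + (-4)·(0.8) + (-2)·(1.8) + (3)·(3.8)) / 4 = -2/4 = -0.5
  S[X_2,X_2] = ((-2.2)·(-2.2) + (-4.2)·(-4.2) + (0.8)·(0.8) + (1.8)·(1.8) + (3.8)·(3.8)) / 4 = 40.8/4 = 10.2
  S = [[9.5, -0.5],
 [-0.5, 10.2]].

Step 3 — invert S. det(S) = 9.5·10.2 - (-0.5)² = 96.65.
  S^{-1} = (1/det) · [[d, -b], [-b, a]] = [[0.1055, 0.0052],
 [0.0052, 0.0983]].

Step 4 — quadratic form (x̄ - mu_0)^T · S^{-1} · (x̄ - mu_0):
  S^{-1} · (x̄ - mu_0) = (0.418, -0.0579),
  (x̄ - mu_0)^T · [...] = (4)·(0.418) + (-0.8)·(-0.0579) = 1.7184.

Step 5 — scale by n: T² = 5 · 1.7184 = 8.5918.

T² ≈ 8.5918


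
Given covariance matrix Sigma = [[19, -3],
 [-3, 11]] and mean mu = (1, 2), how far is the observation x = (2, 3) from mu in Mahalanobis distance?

Step 1 — centre the observation: (x - mu) = (1, 1).

Step 2 — invert Sigma. det(Sigma) = 19·11 - (-3)² = 200.
  Sigma^{-1} = (1/det) · [[d, -b], [-b, a]] = [[0.055, 0.015],
 [0.015, 0.095]].

Step 3 — form the quadratic (x - mu)^T · Sigma^{-1} · (x - mu):
  Sigma^{-1} · (x - mu) = (0.07, 0.11).
  (x - mu)^T · [Sigma^{-1} · (x - mu)] = (1)·(0.07) + (1)·(0.11) = 0.18.

Step 4 — take square root: d = √(0.18) ≈ 0.4243.

d(x, mu) = √(0.18) ≈ 0.4243


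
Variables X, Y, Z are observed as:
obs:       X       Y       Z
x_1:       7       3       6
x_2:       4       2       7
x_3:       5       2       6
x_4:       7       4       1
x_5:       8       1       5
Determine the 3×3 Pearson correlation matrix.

Step 1 — column means:
  mean(X) = (7 + 4 + 5 + 7 + 8) / 5 = 31/5 = 6.2
  mean(Y) = (3 + 2 + 2 + 4 + 1) / 5 = 12/5 = 2.4
  mean(Z) = (6 + 7 + 6 + 1 + 5) / 5 = 25/5 = 5

Step 2 — sample variances and covariances s[i,j] = (1/(n-1)) · Σ_k (x_{k,i} - mean_i) · (x_{k,j} - mean_j), with n-1 = 4:
  s[X,X] = ((0.8)·(0.8) + (-2.2)·(-2.2) + (-1.2)·(-1.2) + (0.8)·(0.8) + (1.8)·(1.8)) / 4 = 10.8/4 = 2.7
  s[X,Y] = ((0.8)·(0.6) + (-2.2)·(-0.4) + (-1.2)·(-0.4) + (0.8)·(1.6) + (1.8)·(-1.4)) / 4 = 0.6/4 = 0.15
  s[X,Z] = ((0.8)·(1) + (-2.2)·(2) + (-1.2)·(1) + (0.8)·(-4) + (1.8)·(0)) / 4 = -8/4 = -2
  s[Y,Y] = ((0.6)·(0.6) + (-0.4)·(-0.4) + (-0.4)·(-0.4) + (1.6)·(1.6) + (-1.4)·(-1.4)) / 4 = 5.2/4 = 1.3
  s[Y,Z] = ((0.6)·(1) + (-0.4)·(2) + (-0.4)·(1) + (1.6)·(-4) + (-1.4)·(0)) / 4 = -7/4 = -1.75
  s[Z,Z] = ((1)·(1) + (2)·(2) + (1)·(1) + (-4)·(-4) + (0)·(0)) / 4 = 22/4 = 5.5
  Sample standard deviations s_i = √(s[i,i]):
  s(X) = √(2.7) = 1.6432
  s(Y) = √(1.3) = 1.1402
  s(Z) = √(5.5) = 2.3452

Step 3 — r_{ij} = s_{ij} / (s_i · s_j):
  r[X,X] = 1 (diagonal).
  r[X,Y] = 0.15 / (1.6432 · 1.1402) = 0.15 / 1.8735 = 0.0801
  r[X,Z] = -2 / (1.6432 · 2.3452) = -2 / 3.8536 = -0.519
  r[Y,Y] = 1 (diagonal).
  r[Y,Z] = -1.75 / (1.1402 · 2.3452) = -1.75 / 2.6739 = -0.6545
  r[Z,Z] = 1 (diagonal).

R is symmetric with unit diagonal. Assembling:

R = [[1, 0.0801, -0.519],
 [0.0801, 1, -0.6545],
 [-0.519, -0.6545, 1]]


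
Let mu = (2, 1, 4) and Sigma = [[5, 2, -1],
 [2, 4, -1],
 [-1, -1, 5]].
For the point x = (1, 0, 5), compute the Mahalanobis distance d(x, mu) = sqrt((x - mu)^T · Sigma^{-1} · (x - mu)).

Step 1 — centre the observation: (x - mu) = (-1, -1, 1).

Step 2 — invert Sigma (cofactor / det for 3×3, or solve directly):
  Sigma^{-1} = [[0.2533, -0.12, 0.0267],
 [-0.12, 0.32, 0.04],
 [0.0267, 0.04, 0.2133]].

Step 3 — form the quadratic (x - mu)^T · Sigma^{-1} · (x - mu):
  Sigma^{-1} · (x - mu) = (-0.1067, -0.16, 0.1467).
  (x - mu)^T · [Sigma^{-1} · (x - mu)] = (-1)·(-0.1067) + (-1)·(-0.16) + (1)·(0.1467) = 0.4133.

Step 4 — take square root: d = √(0.4133) ≈ 0.6429.

d(x, mu) = √(0.4133) ≈ 0.6429


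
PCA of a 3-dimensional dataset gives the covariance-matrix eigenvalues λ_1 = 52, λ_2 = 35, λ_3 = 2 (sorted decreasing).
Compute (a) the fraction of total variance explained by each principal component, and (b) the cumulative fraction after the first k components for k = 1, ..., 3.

Step 1 — total variance = trace(Sigma) = Σ λ_i = 52 + 35 + 2 = 89.

Step 2 — fraction explained by component i = λ_i / Σ λ:
  PC1: 52/89 = 0.5843
  PC2: 35/89 = 0.3933
  PC3: 2/89 = 0.0225

Step 3 — cumulative fraction after k components = (λ_1 + ... + λ_k) / Σ λ:
  k = 1: 52/89 = 0.5843
  k = 2: (52 + 35)/89 = 87/89 = 0.9775
  k = 3: (52 + 35 + 2)/89 = 89/89 = 1

Summary (fraction, with percent):

explained: PC1 0.5843 (58.43%), PC2 0.3933 (39.33%), PC3 0.0225 (2.25%);  cumulative: 0.5843, 0.9775, 1


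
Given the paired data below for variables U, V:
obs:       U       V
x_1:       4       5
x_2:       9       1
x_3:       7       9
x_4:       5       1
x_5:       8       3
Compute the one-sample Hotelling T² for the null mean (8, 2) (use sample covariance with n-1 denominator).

Step 1 — sample mean vector:
  mean(U) = (4 + 9 + 7 + 5 + 8) / 5 = 33/5 = 6.6
  mean(V) = (5 + 1 + 9 + 1 + 3) / 5 = 19/5 = 3.8
  x̄ = (6.6, 3.8),  deviation x̄ - mu_0 = (6.6, 3.8) - (8, 2) = (-1.4, 1.8).

Step 2 — sample covariance matrix, S[i,j] = (1/(n-1)) · Σ_k (x_{k,i} - mean_i) · (x_{k,j} - mean_j), divisor n-1 = 4:
  S[U,U] = ((-2.6)·(-2.6) + (2.4)·(2.4) + (0.4)·(0.4) + (-1.6)·(-1.6) + (1.4)·(1.4)) / 4 = 17.2/4 = 4.3
  S[U,V] = ((-2.6)·(1.2) + (2.4)·(-2.8) + (0.4)·(5.2) + (-1.6)·(-2.8) + (1.4)·(-0.8)) / 4 = -4.4/4 = -1.1
  S[V,V] = ((1.2)·(1.2) + (-2.8)·(-2.8) + (5.2)·(5.2) + (-2.8)·(-2.8) + (-0.8)·(-0.8)) / 4 = 44.8/4 = 11.2
  S = [[4.3, -1.1],
 [-1.1, 11.2]].

Step 3 — invert S. det(S) = 4.3·11.2 - (-1.1)² = 46.95.
  S^{-1} = (1/det) · [[d, -b], [-b, a]] = [[0.2386, 0.0234],
 [0.0234, 0.0916]].

Step 4 — quadratic form (x̄ - mu_0)^T · S^{-1} · (x̄ - mu_0):
  S^{-1} · (x̄ - mu_0) = (-0.2918, 0.1321),
  (x̄ - mu_0)^T · [...] = (-1.4)·(-0.2918) + (1.8)·(0.1321) = 0.6462.

Step 5 — scale by n: T² = 5 · 0.6462 = 3.2311.

T² ≈ 3.2311


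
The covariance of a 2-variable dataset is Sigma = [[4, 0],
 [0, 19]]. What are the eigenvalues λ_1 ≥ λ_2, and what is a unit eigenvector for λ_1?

Step 1 — characteristic polynomial of 2×2 Sigma:
  det(Sigma - λI) = λ² - trace · λ + det = 0.
  trace = 4 + 19 = 23, det = 4·19 - (0)² = 76.
Step 2 — discriminant:
  Δ = trace² - 4·det = 529 - 304 = 225.
Step 3 — eigenvalues:
  λ = (trace ± √Δ)/2 = (23 ± 15)/2,
  λ_1 = 19,  λ_2 = 4.

Step 4 — unit eigenvector for λ_1: Sigma is diagonal, so its eigenvectors are the coordinate axes. λ_1 = 19 is the diagonal entry on the second coordinate axis, hence
  v_1 = (0, 1) (||v_1|| = 1).

λ_1 = 19,  λ_2 = 4;  v_1 ≈ (0, 1)


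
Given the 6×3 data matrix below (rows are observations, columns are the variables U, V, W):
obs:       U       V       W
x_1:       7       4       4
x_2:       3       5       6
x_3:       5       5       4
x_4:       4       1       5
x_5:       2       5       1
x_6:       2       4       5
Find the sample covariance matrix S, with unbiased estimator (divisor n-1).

Step 1 — column means:
  mean(U) = (7 + 3 + 5 + 4 + 2 + 2) / 6 = 23/6 = 3.8333
  mean(V) = (4 + 5 + 5 + 1 + 5 + 4) / 6 = 24/6 = 4
  mean(W) = (4 + 6 + 4 + 5 + 1 + 5) / 6 = 25/6 = 4.1667

Step 2 — sample covariance S[i,j] = (1/(n-1)) · Σ_k (x_{k,i} - mean_i) · (x_{k,j} - mean_j), with n-1 = 5.
  S[U,U] = ((3.1667)·(3.1667) + (-0.8333)·(-0.8333) + (1.1667)·(1.1667) + (0.1667)·(0.1667) + (-1.8333)·(-1.8333) + (-1.8333)·(-1.8333)) / 5 = 18.8333/5 = 3.7667
  S[U,V] = ((3.1667)·(0) + (-0.8333)·(1) + (1.1667)·(1) + (0.1667)·(-3) + (-1.8333)·(1) + (-1.8333)·(0)) / 5 = -2/5 = -0.4
  S[U,W] = ((3.1667)·(-0.1667) + (-0.8333)·(1.8333) + (1.1667)·(-0.1667) + (0.1667)·(0.8333) + (-1.8333)·(-3.1667) + (-1.8333)·(0.8333)) / 5 = 2.1667/5 = 0.4333
  S[V,V] = ((0)·(0) + (1)·(1) + (1)·(1) + (-3)·(-3) + (1)·(1) + (0)·(0)) / 5 = 12/5 = 2.4
  S[V,W] = ((0)·(-0.1667) + (1)·(1.8333) + (1)·(-0.1667) + (-3)·(0.8333) + (1)·(-3.1667) + (0)·(0.8333)) / 5 = -4/5 = -0.8
  S[W,W] = ((-0.1667)·(-0.1667) + (1.8333)·(1.8333) + (-0.1667)·(-0.1667) + (0.8333)·(0.8333) + (-3.1667)·(-3.1667) + (0.8333)·(0.8333)) / 5 = 14.8333/5 = 2.9667

S is symmetric (S[j,i] = S[i,j]). Assembling:

S = [[3.7667, -0.4, 0.4333],
 [-0.4, 2.4, -0.8],
 [0.4333, -0.8, 2.9667]]


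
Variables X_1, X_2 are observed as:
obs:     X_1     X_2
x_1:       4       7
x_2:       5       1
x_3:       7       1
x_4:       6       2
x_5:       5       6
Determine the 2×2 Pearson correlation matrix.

Step 1 — column means:
  mean(X_1) = (4 + 5 + 7 + 6 + 5) / 5 = 27/5 = 5.4
  mean(X_2) = (7 + 1 + 1 + 2 + 6) / 5 = 17/5 = 3.4

Step 2 — sample variances and covariances s[i,j] = (1/(n-1)) · Σ_k (x_{k,i} - mean_i) · (x_{k,j} - mean_j), with n-1 = 4:
  s[X_1,X_1] = ((-1.4)·(-1.4) + (-0.4)·(-0.4) + (1.6)·(1.6) + (0.6)·(0.6) + (-0.4)·(-0.4)) / 4 = 5.2/4 = 1.3
  s[X_1,X_2] = ((-1.4)·(3.6) + (-0.4)·(-2.4) + (1.6)·(-2.4) + (0.6)·(-1.4) + (-0.4)·(2.6)) / 4 = -9.8/4 = -2.45
  s[X_2,X_2] = ((3.6)·(3.6) + (-2.4)·(-2.4) + (-2.4)·(-2.4) + (-1.4)·(-1.4) + (2.6)·(2.6)) / 4 = 33.2/4 = 8.3
  Sample standard deviations s_i = √(s[i,i]):
  s(X_1) = √(1.3) = 1.1402
  s(X_2) = √(8.3) = 2.881

Step 3 — r_{ij} = s_{ij} / (s_i · s_j):
  r[X_1,X_1] = 1 (diagonal).
  r[X_1,X_2] = -2.45 / (1.1402 · 2.881) = -2.45 / 3.2848 = -0.7459
  r[X_2,X_2] = 1 (diagonal).

R is symmetric with unit diagonal. Assembling:

R = [[1, -0.7459],
 [-0.7459, 1]]


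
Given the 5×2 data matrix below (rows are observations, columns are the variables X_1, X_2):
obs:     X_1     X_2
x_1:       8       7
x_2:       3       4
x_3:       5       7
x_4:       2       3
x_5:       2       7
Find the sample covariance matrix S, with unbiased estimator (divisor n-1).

Step 1 — column means:
  mean(X_1) = (8 + 3 + 5 + 2 + 2) / 5 = 20/5 = 4
  mean(X_2) = (7 + 4 + 7 + 3 + 7) / 5 = 28/5 = 5.6

Step 2 — sample covariance S[i,j] = (1/(n-1)) · Σ_k (x_{k,i} - mean_i) · (x_{k,j} - mean_j), with n-1 = 4.
  S[X_1,X_1] = ((4)·(4) + (-1)·(-1) + (1)·(1) + (-2)·(-2) + (-2)·(-2)) / 4 = 26/4 = 6.5
  S[X_1,X_2] = ((4)·(1.4) + (-1)·(-1.6) + (1)·(1.4) + (-2)·(-2.6) + (-2)·(1.4)) / 4 = 11/4 = 2.75
  S[X_2,X_2] = ((1.4)·(1.4) + (-1.6)·(-1.6) + (1.4)·(1.4) + (-2.6)·(-2.6) + (1.4)·(1.4)) / 4 = 15.2/4 = 3.8

S is symmetric (S[j,i] = S[i,j]). Assembling:

S = [[6.5, 2.75],
 [2.75, 3.8]]


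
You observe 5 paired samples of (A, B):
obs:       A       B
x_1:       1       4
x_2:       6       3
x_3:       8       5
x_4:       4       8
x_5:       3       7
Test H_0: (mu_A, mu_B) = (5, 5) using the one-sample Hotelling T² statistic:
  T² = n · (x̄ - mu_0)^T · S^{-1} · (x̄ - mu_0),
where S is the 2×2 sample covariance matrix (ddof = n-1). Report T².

Step 1 — sample mean vector:
  mean(A) = (1 + 6 + 8 + 4 + 3) / 5 = 22/5 = 4.4
  mean(B) = (4 + 3 + 5 + 8 + 7) / 5 = 27/5 = 5.4
  x̄ = (4.4, 5.4),  deviation x̄ - mu_0 = (4.4, 5.4) - (5, 5) = (-0.6, 0.4).

Step 2 — sample covariance matrix, S[i,j] = (1/(n-1)) · Σ_k (x_{k,i} - mean_i) · (x_{k,j} - mean_j), divisor n-1 = 4:
  S[A,A] = ((-3.4)·(-3.4) + (1.6)·(1.6) + (3.6)·(3.6) + (-0.4)·(-0.4) + (-1.4)·(-1.4)) / 4 = 29.2/4 = 7.3
  S[A,B] = ((-3.4)·(-1.4) + (1.6)·(-2.4) + (3.6)·(-0.4) + (-0.4)·(2.6) + (-1.4)·(1.6)) / 4 = -3.8/4 = -0.95
  S[B,B] = ((-1.4)·(-1.4) + (-2.4)·(-2.4) + (-0.4)·(-0.4) + (2.6)·(2.6) + (1.6)·(1.6)) / 4 = 17.2/4 = 4.3
  S = [[7.3, -0.95],
 [-0.95, 4.3]].

Step 3 — invert S. det(S) = 7.3·4.3 - (-0.95)² = 30.4875.
  S^{-1} = (1/det) · [[d, -b], [-b, a]] = [[0.141, 0.0312],
 [0.0312, 0.2394]].

Step 4 — quadratic form (x̄ - mu_0)^T · S^{-1} · (x̄ - mu_0):
  S^{-1} · (x̄ - mu_0) = (-0.0722, 0.0771),
  (x̄ - mu_0)^T · [...] = (-0.6)·(-0.0722) + (0.4)·(0.0771) = 0.0741.

Step 5 — scale by n: T² = 5 · 0.0741 = 0.3706.

T² ≈ 0.3706


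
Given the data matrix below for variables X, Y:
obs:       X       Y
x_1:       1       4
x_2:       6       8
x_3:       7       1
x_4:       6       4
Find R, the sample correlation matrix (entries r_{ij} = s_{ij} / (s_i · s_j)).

Step 1 — column means:
  mean(X) = (1 + 6 + 7 + 6) / 4 = 20/4 = 5
  mean(Y) = (4 + 8 + 1 + 4) / 4 = 17/4 = 4.25

Step 2 — sample variances and covariances s[i,j] = (1/(n-1)) · Σ_k (x_{k,i} - mean_i) · (x_{k,j} - mean_j), with n-1 = 3:
  s[X,X] = ((-4)·(-4) + (1)·(1) + (2)·(2) + (1)·(1)) / 3 = 22/3 = 7.3333
  s[X,Y] = ((-4)·(-0.25) + (1)·(3.75) + (2)·(-3.25) + (1)·(-0.25)) / 3 = -2/3 = -0.6667
  s[Y,Y] = ((-0.25)·(-0.25) + (3.75)·(3.75) + (-3.25)·(-3.25) + (-0.25)·(-0.25)) / 3 = 24.75/3 = 8.25
  Sample standard deviations s_i = √(s[i,i]):
  s(X) = √(7.3333) = 2.708
  s(Y) = √(8.25) = 2.8723

Step 3 — r_{ij} = s_{ij} / (s_i · s_j):
  r[X,X] = 1 (diagonal).
  r[X,Y] = -0.6667 / (2.708 · 2.8723) = -0.6667 / 7.7782 = -0.0857
  r[Y,Y] = 1 (diagonal).

R is symmetric with unit diagonal. Assembling:

R = [[1, -0.0857],
 [-0.0857, 1]]


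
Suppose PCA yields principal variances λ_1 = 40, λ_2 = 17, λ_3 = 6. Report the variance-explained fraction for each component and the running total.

Step 1 — total variance = trace(Sigma) = Σ λ_i = 40 + 17 + 6 = 63.

Step 2 — fraction explained by component i = λ_i / Σ λ:
  PC1: 40/63 = 0.6349
  PC2: 17/63 = 0.2698
  PC3: 6/63 = 0.0952

Step 3 — cumulative fraction after k components = (λ_1 + ... + λ_k) / Σ λ:
  k = 1: 40/63 = 0.6349
  k = 2: (40 + 17)/63 = 57/63 = 0.9048
  k = 3: (40 + 17 + 6)/63 = 63/63 = 1

Summary (fraction, with percent):

explained: PC1 0.6349 (63.49%), PC2 0.2698 (26.98%), PC3 0.0952 (9.52%);  cumulative: 0.6349, 0.9048, 1


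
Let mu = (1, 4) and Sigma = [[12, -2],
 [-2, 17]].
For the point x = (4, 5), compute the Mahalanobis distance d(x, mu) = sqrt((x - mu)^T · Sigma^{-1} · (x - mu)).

Step 1 — centre the observation: (x - mu) = (3, 1).

Step 2 — invert Sigma. det(Sigma) = 12·17 - (-2)² = 200.
  Sigma^{-1} = (1/det) · [[d, -b], [-b, a]] = [[0.085, 0.01],
 [0.01, 0.06]].

Step 3 — form the quadratic (x - mu)^T · Sigma^{-1} · (x - mu):
  Sigma^{-1} · (x - mu) = (0.265, 0.09).
  (x - mu)^T · [Sigma^{-1} · (x - mu)] = (3)·(0.265) + (1)·(0.09) = 0.885.

Step 4 — take square root: d = √(0.885) ≈ 0.9407.

d(x, mu) = √(0.885) ≈ 0.9407


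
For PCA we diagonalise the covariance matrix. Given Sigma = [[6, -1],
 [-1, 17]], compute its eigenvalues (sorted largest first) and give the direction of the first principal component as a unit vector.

Step 1 — characteristic polynomial of 2×2 Sigma:
  det(Sigma - λI) = λ² - trace · λ + det = 0.
  trace = 6 + 17 = 23, det = 6·17 - (-1)² = 101.
Step 2 — discriminant:
  Δ = trace² - 4·det = 529 - 404 = 125.
Step 3 — eigenvalues:
  λ = (trace ± √Δ)/2 = (23 ± 11.1803)/2,
  λ_1 = 17.0902,  λ_2 = 5.9098.

Step 4 — unit eigenvector for λ_1: solve (Sigma - λ_1 I)v = 0. First row:
  (6 - 17.0902)·v_x + (-1)·v_y = 0, i.e. (-11.0902)·v_x + (-1)·v_y = 0,
  so v ∝ (b, λ_1 - a) = (-1, 11.0902); multiply by -1 so the first entry is positive: u = (1, -11.0902).
  ||u|| = √((1)² + (-11.0902)²) = √(123.9919) ≈ 11.1352,
  v_1 = u/||u|| ≈ (0.0898, -0.996) (||v_1|| = 1).

λ_1 = 17.0902,  λ_2 = 5.9098;  v_1 ≈ (0.0898, -0.996)


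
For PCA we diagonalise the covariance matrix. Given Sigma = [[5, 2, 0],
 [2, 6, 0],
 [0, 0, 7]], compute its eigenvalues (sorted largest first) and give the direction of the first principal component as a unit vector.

Step 1 — characteristic polynomial p(λ) = det(λI - Sigma) = λ³ - tr·λ² + c_1·λ - det, where tr = trace, c_1 = sum of the principal 2×2 minors, det = det(Sigma):
  tr = 5 + 6 + 7 = 18,
  c_1 = (5·6 - (2)²) + (5·7 - (0)²) + (6·7 - (0)²) = 26 + 35 + 42 = 103,
  det = 5·(6·7 - (0)²) - (2)·((2)·7 - (0)·(0)) + (0)·((2)·(0) - 6·(0)) = 5·(42) - (2)·(14) + (0)·(0) = 182.
  So p(λ) = λ³ - 18λ² + 103λ - 182.
Step 2 — look for an integer root (rational root theorem: any rational root is an integer divisor of 182). Testing λ = 7:
  p(7) = 343 - 882 + 721 - 182 = 0  ✓
  Dividing out (λ - 7): p(λ) = (λ - 7)(λ² - 11λ + 26).
Step 3 — remaining eigenvalues from the quadratic λ² - 11λ + 26 = 0:
  Δ = 11² - 4·26 = 121 - 104 = 17,  λ = (11 ± √17)/2 = (11 ± 4.1231)/2 ≈ 7.5616 or 3.4384.
  Sorted: λ_1 = 7.5616,  λ_2 = 7,  λ_3 = 3.4384  (check: sum = 18 = tr ✓).

Step 4 — unit eigenvector for λ_1 ≈ 7.5616: v spans the null space of (Sigma - λ_1 I), whose rows are
  r_1 = (-2.5616, 2, 0),  r_2 = (2, -1.5616, 0),  r_3 = (0, 0, -0.5616).
  v is orthogonal to every row, so take v ∝ r_1 × r_3 = ((2)·(-0.5616) - (0)·(0), (0)·(0) - (-2.5616)·(-0.5616), (-2.5616)·(0) - (2)·(0)) ≈ (-1.1231, -1.4384, 0).
  Rescale (multiply by -1 so the first nonzero entry is positive): u = (1.1231, 1.4384, 0).
  ||u|| = √((1.1231)² + (1.4384)² + (0)²) = √(3.3305) ≈ 1.825,  v_1 = u/||u|| ≈ (0.6154, 0.7882, 0) (||v_1|| = 1).

λ_1 = 7.5616,  λ_2 = 7,  λ_3 = 3.4384;  v_1 ≈ (0.6154, 0.7882, 0)


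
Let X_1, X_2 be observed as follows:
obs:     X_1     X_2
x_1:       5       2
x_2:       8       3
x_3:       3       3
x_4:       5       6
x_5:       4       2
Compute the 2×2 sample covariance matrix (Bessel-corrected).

Step 1 — column means:
  mean(X_1) = (5 + 8 + 3 + 5 + 4) / 5 = 25/5 = 5
  mean(X_2) = (2 + 3 + 3 + 6 + 2) / 5 = 16/5 = 3.2

Step 2 — sample covariance S[i,j] = (1/(n-1)) · Σ_k (x_{k,i} - mean_i) · (x_{k,j} - mean_j), with n-1 = 4.
  S[X_1,X_1] = ((0)·(0) + (3)·(3) + (-2)·(-2) + (0)·(0) + (-1)·(-1)) / 4 = 14/4 = 3.5
  S[X_1,X_2] = ((0)·(-1.2) + (3)·(-0.2) + (-2)·(-0.2) + (0)·(2.8) + (-1)·(-1.2)) / 4 = 1/4 = 0.25
  S[X_2,X_2] = ((-1.2)·(-1.2) + (-0.2)·(-0.2) + (-0.2)·(-0.2) + (2.8)·(2.8) + (-1.2)·(-1.2)) / 4 = 10.8/4 = 2.7

S is symmetric (S[j,i] = S[i,j]). Assembling:

S = [[3.5, 0.25],
 [0.25, 2.7]]


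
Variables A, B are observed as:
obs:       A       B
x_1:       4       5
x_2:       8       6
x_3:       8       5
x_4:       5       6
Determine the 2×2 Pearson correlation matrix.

Step 1 — column means:
  mean(A) = (4 + 8 + 8 + 5) / 4 = 25/4 = 6.25
  mean(B) = (5 + 6 + 5 + 6) / 4 = 22/4 = 5.5

Step 2 — sample variances and covariances s[i,j] = (1/(n-1)) · Σ_k (x_{k,i} - mean_i) · (x_{k,j} - mean_j), with n-1 = 3:
  s[A,A] = ((-2.25)·(-2.25) + (1.75)·(1.75) + (1.75)·(1.75) + (-1.25)·(-1.25)) / 3 = 12.75/3 = 4.25
  s[A,B] = ((-2.25)·(-0.5) + (1.75)·(0.5) + (1.75)·(-0.5) + (-1.25)·(0.5)) / 3 = 0.5/3 = 0.1667
  s[B,B] = ((-0.5)·(-0.5) + (0.5)·(0.5) + (-0.5)·(-0.5) + (0.5)·(0.5)) / 3 = 1/3 = 0.3333
  Sample standard deviations s_i = √(s[i,i]):
  s(A) = √(4.25) = 2.0616
  s(B) = √(0.3333) = 0.5774

Step 3 — r_{ij} = s_{ij} / (s_i · s_j):
  r[A,A] = 1 (diagonal).
  r[A,B] = 0.1667 / (2.0616 · 0.5774) = 0.1667 / 1.1902 = 0.14
  r[B,B] = 1 (diagonal).

R is symmetric with unit diagonal. Assembling:

R = [[1, 0.14],
 [0.14, 1]]


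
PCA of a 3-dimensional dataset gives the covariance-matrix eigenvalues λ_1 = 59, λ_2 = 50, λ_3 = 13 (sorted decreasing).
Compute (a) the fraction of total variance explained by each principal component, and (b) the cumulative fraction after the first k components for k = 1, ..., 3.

Step 1 — total variance = trace(Sigma) = Σ λ_i = 59 + 50 + 13 = 122.

Step 2 — fraction explained by component i = λ_i / Σ λ:
  PC1: 59/122 = 0.4836
  PC2: 50/122 = 0.4098
  PC3: 13/122 = 0.1066

Step 3 — cumulative fraction after k components = (λ_1 + ... + λ_k) / Σ λ:
  k = 1: 59/122 = 0.4836
  k = 2: (59 + 50)/122 = 109/122 = 0.8934
  k = 3: (59 + 50 + 13)/122 = 122/122 = 1

Summary (fraction, with percent):

explained: PC1 0.4836 (48.36%), PC2 0.4098 (40.98%), PC3 0.1066 (10.66%);  cumulative: 0.4836, 0.8934, 1


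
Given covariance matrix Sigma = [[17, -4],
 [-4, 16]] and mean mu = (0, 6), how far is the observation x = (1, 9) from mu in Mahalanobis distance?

Step 1 — centre the observation: (x - mu) = (1, 3).

Step 2 — invert Sigma. det(Sigma) = 17·16 - (-4)² = 256.
  Sigma^{-1} = (1/det) · [[d, -b], [-b, a]] = [[0.0625, 0.0156],
 [0.0156, 0.0664]].

Step 3 — form the quadratic (x - mu)^T · Sigma^{-1} · (x - mu):
  Sigma^{-1} · (x - mu) = (0.1094, 0.2148).
  (x - mu)^T · [Sigma^{-1} · (x - mu)] = (1)·(0.1094) + (3)·(0.2148) = 0.7539.

Step 4 — take square root: d = √(0.7539) ≈ 0.8683.

d(x, mu) = √(0.7539) ≈ 0.8683


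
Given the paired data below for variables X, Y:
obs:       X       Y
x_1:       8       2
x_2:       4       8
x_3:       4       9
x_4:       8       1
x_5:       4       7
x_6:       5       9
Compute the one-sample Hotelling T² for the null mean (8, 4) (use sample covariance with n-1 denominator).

Step 1 — sample mean vector:
  mean(X) = (8 + 4 + 4 + 8 + 4 + 5) / 6 = 33/6 = 5.5
  mean(Y) = (2 + 8 + 9 + 1 + 7 + 9) / 6 = 36/6 = 6
  x̄ = (5.5, 6),  deviation x̄ - mu_0 = (5.5, 6) - (8, 4) = (-2.5, 2).

Step 2 — sample covariance matrix, S[i,j] = (1/(n-1)) · Σ_k (x_{k,i} - mean_i) · (x_{k,j} - mean_j), divisor n-1 = 5:
  S[X,X] = ((2.5)·(2.5) + (-1.5)·(-1.5) + (-1.5)·(-1.5) + (2.5)·(2.5) + (-1.5)·(-1.5) + (-0.5)·(-0.5)) / 5 = 19.5/5 = 3.9
  S[X,Y] = ((2.5)·(-4) + (-1.5)·(2) + (-1.5)·(3) + (2.5)·(-5) + (-1.5)·(1) + (-0.5)·(3)) / 5 = -33/5 = -6.6
  S[Y,Y] = ((-4)·(-4) + (2)·(2) + (3)·(3) + (-5)·(-5) + (1)·(1) + (3)·(3)) / 5 = 64/5 = 12.8
  S = [[3.9, -6.6],
 [-6.6, 12.8]].

Step 3 — invert S. det(S) = 3.9·12.8 - (-6.6)² = 6.36.
  S^{-1} = (1/det) · [[d, -b], [-b, a]] = [[2.0126, 1.0377],
 [1.0377, 0.6132]].

Step 4 — quadratic form (x̄ - mu_0)^T · S^{-1} · (x̄ - mu_0):
  S^{-1} · (x̄ - mu_0) = (-2.956, -1.3679),
  (x̄ - mu_0)^T · [...] = (-2.5)·(-2.956) + (2)·(-1.3679) = 4.6541.

Step 5 — scale by n: T² = 6 · 4.6541 = 27.9245.

T² ≈ 27.9245


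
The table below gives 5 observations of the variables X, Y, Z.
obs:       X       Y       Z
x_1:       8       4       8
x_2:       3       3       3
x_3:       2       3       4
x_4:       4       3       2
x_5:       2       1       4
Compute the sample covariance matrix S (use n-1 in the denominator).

Step 1 — column means:
  mean(X) = (8 + 3 + 2 + 4 + 2) / 5 = 19/5 = 3.8
  mean(Y) = (4 + 3 + 3 + 3 + 1) / 5 = 14/5 = 2.8
  mean(Z) = (8 + 3 + 4 + 2 + 4) / 5 = 21/5 = 4.2

Step 2 — sample covariance S[i,j] = (1/(n-1)) · Σ_k (x_{k,i} - mean_i) · (x_{k,j} - mean_j), with n-1 = 4.
  S[X,X] = ((4.2)·(4.2) + (-0.8)·(-0.8) + (-1.8)·(-1.8) + (0.2)·(0.2) + (-1.8)·(-1.8)) / 4 = 24.8/4 = 6.2
  S[X,Y] = ((4.2)·(1.2) + (-0.8)·(0.2) + (-1.8)·(0.2) + (0.2)·(0.2) + (-1.8)·(-1.8)) / 4 = 7.8/4 = 1.95
  S[X,Z] = ((4.2)·(3.8) + (-0.8)·(-1.2) + (-1.8)·(-0.2) + (0.2)·(-2.2) + (-1.8)·(-0.2)) / 4 = 17.2/4 = 4.3
  S[Y,Y] = ((1.2)·(1.2) + (0.2)·(0.2) + (0.2)·(0.2) + (0.2)·(0.2) + (-1.8)·(-1.8)) / 4 = 4.8/4 = 1.2
  S[Y,Z] = ((1.2)·(3.8) + (0.2)·(-1.2) + (0.2)·(-0.2) + (0.2)·(-2.2) + (-1.8)·(-0.2)) / 4 = 4.2/4 = 1.05
  S[Z,Z] = ((3.8)·(3.8) + (-1.2)·(-1.2) + (-0.2)·(-0.2) + (-2.2)·(-2.2) + (-0.2)·(-0.2)) / 4 = 20.8/4 = 5.2

S is symmetric (S[j,i] = S[i,j]). Assembling:

S = [[6.2, 1.95, 4.3],
 [1.95, 1.2, 1.05],
 [4.3, 1.05, 5.2]]


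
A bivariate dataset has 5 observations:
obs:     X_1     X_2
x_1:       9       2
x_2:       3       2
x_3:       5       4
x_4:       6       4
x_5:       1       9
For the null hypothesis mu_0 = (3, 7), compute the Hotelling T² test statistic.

Step 1 — sample mean vector:
  mean(X_1) = (9 + 3 + 5 + 6 + 1) / 5 = 24/5 = 4.8
  mean(X_2) = (2 + 2 + 4 + 4 + 9) / 5 = 21/5 = 4.2
  x̄ = (4.8, 4.2),  deviation x̄ - mu_0 = (4.8, 4.2) - (3, 7) = (1.8, -2.8).

Step 2 — sample covariance matrix, S[i,j] = (1/(n-1)) · Σ_k (x_{k,i} - mean_i) · (x_{k,j} - mean_j), divisor n-1 = 4:
  S[X_1,X_1] = ((4.2)·(4.2) + (-1.8)·(-1.8) + (0.2)·(0.2) + (1.2)·(1.2) + (-3.8)·(-3.8)) / 4 = 36.8/4 = 9.2
  S[X_1,X_2] = ((4.2)·(-2.2) + (-1.8)·(-2.2) + (0.2)·(-0.2) + (1.2)·(-0.2) + (-3.8)·(4.8)) / 4 = -23.8/4 = -5.95
  S[X_2,X_2] = ((-2.2)·(-2.2) + (-2.2)·(-2.2) + (-0.2)·(-0.2) + (-0.2)·(-0.2) + (4.8)·(4.8)) / 4 = 32.8/4 = 8.2
  S = [[9.2, -5.95],
 [-5.95, 8.2]].

Step 3 — invert S. det(S) = 9.2·8.2 - (-5.95)² = 40.0375.
  S^{-1} = (1/det) · [[d, -b], [-b, a]] = [[0.2048, 0.1486],
 [0.1486, 0.2298]].

Step 4 — quadratic form (x̄ - mu_0)^T · S^{-1} · (x̄ - mu_0):
  S^{-1} · (x̄ - mu_0) = (-0.0475, -0.3759),
  (x̄ - mu_0)^T · [...] = (1.8)·(-0.0475) + (-2.8)·(-0.3759) = 0.9671.

Step 5 — scale by n: T² = 5 · 0.9671 = 4.8355.

T² ≈ 4.8355


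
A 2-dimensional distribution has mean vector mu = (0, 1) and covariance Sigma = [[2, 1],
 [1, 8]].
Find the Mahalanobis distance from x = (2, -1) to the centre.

Step 1 — centre the observation: (x - mu) = (2, -2).

Step 2 — invert Sigma. det(Sigma) = 2·8 - (1)² = 15.
  Sigma^{-1} = (1/det) · [[d, -b], [-b, a]] = [[0.5333, -0.0667],
 [-0.0667, 0.1333]].

Step 3 — form the quadratic (x - mu)^T · Sigma^{-1} · (x - mu):
  Sigma^{-1} · (x - mu) = (1.2, -0.4).
  (x - mu)^T · [Sigma^{-1} · (x - mu)] = (2)·(1.2) + (-2)·(-0.4) = 3.2.

Step 4 — take square root: d = √(3.2) ≈ 1.7889.

d(x, mu) = √(3.2) ≈ 1.7889


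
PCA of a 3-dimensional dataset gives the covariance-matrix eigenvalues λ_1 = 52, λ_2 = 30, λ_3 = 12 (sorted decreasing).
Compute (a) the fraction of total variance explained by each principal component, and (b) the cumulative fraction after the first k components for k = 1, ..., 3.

Step 1 — total variance = trace(Sigma) = Σ λ_i = 52 + 30 + 12 = 94.

Step 2 — fraction explained by component i = λ_i / Σ λ:
  PC1: 52/94 = 0.5532
  PC2: 30/94 = 0.3191
  PC3: 12/94 = 0.1277

Step 3 — cumulative fraction after k components = (λ_1 + ... + λ_k) / Σ λ:
  k = 1: 52/94 = 0.5532
  k = 2: (52 + 30)/94 = 82/94 = 0.8723
  k = 3: (52 + 30 + 12)/94 = 94/94 = 1

Summary (fraction, with percent):

explained: PC1 0.5532 (55.32%), PC2 0.3191 (31.91%), PC3 0.1277 (12.77%);  cumulative: 0.5532, 0.8723, 1


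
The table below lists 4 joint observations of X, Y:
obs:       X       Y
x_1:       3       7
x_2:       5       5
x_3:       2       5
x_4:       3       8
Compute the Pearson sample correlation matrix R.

Step 1 — column means:
  mean(X) = (3 + 5 + 2 + 3) / 4 = 13/4 = 3.25
  mean(Y) = (7 + 5 + 5 + 8) / 4 = 25/4 = 6.25

Step 2 — sample variances and covariances s[i,j] = (1/(n-1)) · Σ_k (x_{k,i} - mean_i) · (x_{k,j} - mean_j), with n-1 = 3:
  s[X,X] = ((-0.25)·(-0.25) + (1.75)·(1.75) + (-1.25)·(-1.25) + (-0.25)·(-0.25)) / 3 = 4.75/3 = 1.5833
  s[X,Y] = ((-0.25)·(0.75) + (1.75)·(-1.25) + (-1.25)·(-1.25) + (-0.25)·(1.75)) / 3 = -1.25/3 = -0.4167
  s[Y,Y] = ((0.75)·(0.75) + (-1.25)·(-1.25) + (-1.25)·(-1.25) + (1.75)·(1.75)) / 3 = 6.75/3 = 2.25
  Sample standard deviations s_i = √(s[i,i]):
  s(X) = √(1.5833) = 1.2583
  s(Y) = √(2.25) = 1.5

Step 3 — r_{ij} = s_{ij} / (s_i · s_j):
  r[X,X] = 1 (diagonal).
  r[X,Y] = -0.4167 / (1.2583 · 1.5) = -0.4167 / 1.8875 = -0.2208
  r[Y,Y] = 1 (diagonal).

R is symmetric with unit diagonal. Assembling:

R = [[1, -0.2208],
 [-0.2208, 1]]


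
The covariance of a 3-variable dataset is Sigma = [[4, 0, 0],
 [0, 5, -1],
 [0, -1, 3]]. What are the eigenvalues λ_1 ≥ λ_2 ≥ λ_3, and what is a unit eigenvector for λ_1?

Step 1 — characteristic polynomial p(λ) = det(λI - Sigma) = λ³ - tr·λ² + c_1·λ - det, where tr = trace, c_1 = sum of the principal 2×2 minors, det = det(Sigma):
  tr = 4 + 5 + 3 = 12,
  c_1 = (4·5 - (0)²) + (4·3 - (0)²) + (5·3 - (-1)²) = 20 + 12 + 14 = 46,
  det = 4·(5·3 - (-1)²) - (0)·((0)·3 - (-1)·(0)) + (0)·((0)·(-1) - 5·(0)) = 4·(14) - (0)·(0) + (0)·(0) = 56.
  So p(λ) = λ³ - 12λ² + 46λ - 56.
Step 2 — look for an integer root (rational root theorem: any rational root is an integer divisor of 56). Testing λ = 4:
  p(4) = 64 - 192 + 184 - 56 = 0  ✓
  Dividing out (λ - 4): p(λ) = (λ - 4)(λ² - 8λ + 14).
Step 3 — remaining eigenvalues from the quadratic λ² - 8λ + 14 = 0:
  Δ = 8² - 4·14 = 64 - 56 = 8,  λ = (8 ± √8)/2 = (8 ± 2.8284)/2 ≈ 5.4142 or 2.5858.
  Sorted: λ_1 = 5.4142,  λ_2 = 4,  λ_3 = 2.5858  (check: sum = 12 = tr ✓).

Step 4 — unit eigenvector for λ_1 ≈ 5.4142: v spans the null space of (Sigma - λ_1 I), whose rows are
  r_1 = (-1.4142, 0, 0),  r_2 = (0, -0.4142, -1),  r_3 = (0, -1, -2.4142).
  v is orthogonal to every row, so take v ∝ r_1 × r_2 = ((0)·(-1) - (0)·(-0.4142), (0)·(0) - (-1.4142)·(-1), (-1.4142)·(-0.4142) - (0)·(0)) ≈ (0, -1.4142, 0.5858).
  Rescale (multiply by -1 so the first nonzero entry is positive): u = (0, 1.4142, -0.5858).
  ||u|| = √((0)² + (1.4142)² + (-0.5858)²) = √(2.3431) ≈ 1.5307,  v_1 = u/||u|| ≈ (0, 0.9239, -0.3827) (||v_1|| = 1).

λ_1 = 5.4142,  λ_2 = 4,  λ_3 = 2.5858;  v_1 ≈ (0, 0.9239, -0.3827)


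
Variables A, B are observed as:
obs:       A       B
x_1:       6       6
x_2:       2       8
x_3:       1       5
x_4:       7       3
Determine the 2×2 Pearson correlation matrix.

Step 1 — column means:
  mean(A) = (6 + 2 + 1 + 7) / 4 = 16/4 = 4
  mean(B) = (6 + 8 + 5 + 3) / 4 = 22/4 = 5.5

Step 2 — sample variances and covariances s[i,j] = (1/(n-1)) · Σ_k (x_{k,i} - mean_i) · (x_{k,j} - mean_j), with n-1 = 3:
  s[A,A] = ((2)·(2) + (-2)·(-2) + (-3)·(-3) + (3)·(3)) / 3 = 26/3 = 8.6667
  s[A,B] = ((2)·(0.5) + (-2)·(2.5) + (-3)·(-0.5) + (3)·(-2.5)) / 3 = -10/3 = -3.3333
  s[B,B] = ((0.5)·(0.5) + (2.5)·(2.5) + (-0.5)·(-0.5) + (-2.5)·(-2.5)) / 3 = 13/3 = 4.3333
  Sample standard deviations s_i = √(s[i,i]):
  s(A) = √(8.6667) = 2.9439
  s(B) = √(4.3333) = 2.0817

Step 3 — r_{ij} = s_{ij} / (s_i · s_j):
  r[A,A] = 1 (diagonal).
  r[A,B] = -3.3333 / (2.9439 · 2.0817) = -3.3333 / 6.1283 = -0.5439
  r[B,B] = 1 (diagonal).

R is symmetric with unit diagonal. Assembling:

R = [[1, -0.5439],
 [-0.5439, 1]]


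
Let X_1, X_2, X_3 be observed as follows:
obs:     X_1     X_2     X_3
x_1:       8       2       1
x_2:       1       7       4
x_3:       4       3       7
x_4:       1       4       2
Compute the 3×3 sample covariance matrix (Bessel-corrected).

Step 1 — column means:
  mean(X_1) = (8 + 1 + 4 + 1) / 4 = 14/4 = 3.5
  mean(X_2) = (2 + 7 + 3 + 4) / 4 = 16/4 = 4
  mean(X_3) = (1 + 4 + 7 + 2) / 4 = 14/4 = 3.5

Step 2 — sample covariance S[i,j] = (1/(n-1)) · Σ_k (x_{k,i} - mean_i) · (x_{k,j} - mean_j), with n-1 = 3.
  S[X_1,X_1] = ((4.5)·(4.5) + (-2.5)·(-2.5) + (0.5)·(0.5) + (-2.5)·(-2.5)) / 3 = 33/3 = 11
  S[X_1,X_2] = ((4.5)·(-2) + (-2.5)·(3) + (0.5)·(-1) + (-2.5)·(0)) / 3 = -17/3 = -5.6667
  S[X_1,X_3] = ((4.5)·(-2.5) + (-2.5)·(0.5) + (0.5)·(3.5) + (-2.5)·(-1.5)) / 3 = -7/3 = -2.3333
  S[X_2,X_2] = ((-2)·(-2) + (3)·(3) + (-1)·(-1) + (0)·(0)) / 3 = 14/3 = 4.6667
  S[X_2,X_3] = ((-2)·(-2.5) + (3)·(0.5) + (-1)·(3.5) + (0)·(-1.5)) / 3 = 3/3 = 1
  S[X_3,X_3] = ((-2.5)·(-2.5) + (0.5)·(0.5) + (3.5)·(3.5) + (-1.5)·(-1.5)) / 3 = 21/3 = 7

S is symmetric (S[j,i] = S[i,j]). Assembling:

S = [[11, -5.6667, -2.3333],
 [-5.6667, 4.6667, 1],
 [-2.3333, 1, 7]]


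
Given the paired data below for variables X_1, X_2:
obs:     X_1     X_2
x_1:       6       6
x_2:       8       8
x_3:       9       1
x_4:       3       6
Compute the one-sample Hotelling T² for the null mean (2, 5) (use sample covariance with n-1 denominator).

Step 1 — sample mean vector:
  mean(X_1) = (6 + 8 + 9 + 3) / 4 = 26/4 = 6.5
  mean(X_2) = (6 + 8 + 1 + 6) / 4 = 21/4 = 5.25
  x̄ = (6.5, 5.25),  deviation x̄ - mu_0 = (6.5, 5.25) - (2, 5) = (4.5, 0.25).

Step 2 — sample covariance matrix, S[i,j] = (1/(n-1)) · Σ_k (x_{k,i} - mean_i) · (x_{k,j} - mean_j), divisor n-1 = 3:
  S[X_1,X_1] = ((-0.5)·(-0.5) + (1.5)·(1.5) + (2.5)·(2.5) + (-3.5)·(-3.5)) / 3 = 21/3 = 7
  S[X_1,X_2] = ((-0.5)·(0.75) + (1.5)·(2.75) + (2.5)·(-4.25) + (-3.5)·(0.75)) / 3 = -9.5/3 = -3.1667
  S[X_2,X_2] = ((0.75)·(0.75) + (2.75)·(2.75) + (-4.25)·(-4.25) + (0.75)·(0.75)) / 3 = 26.75/3 = 8.9167
  S = [[7, -3.1667],
 [-3.1667, 8.9167]].

Step 3 — invert S. det(S) = 7·8.9167 - (-3.1667)² = 52.3889.
  S^{-1} = (1/det) · [[d, -b], [-b, a]] = [[0.1702, 0.0604],
 [0.0604, 0.1336]].

Step 4 — quadratic form (x̄ - mu_0)^T · S^{-1} · (x̄ - mu_0):
  S^{-1} · (x̄ - mu_0) = (0.781, 0.3054),
  (x̄ - mu_0)^T · [...] = (4.5)·(0.781) + (0.25)·(0.3054) = 3.5909.

Step 5 — scale by n: T² = 4 · 3.5909 = 14.3637.

T² ≈ 14.3637


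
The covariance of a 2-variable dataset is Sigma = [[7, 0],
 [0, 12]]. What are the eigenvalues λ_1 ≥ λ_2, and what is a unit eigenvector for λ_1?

Step 1 — characteristic polynomial of 2×2 Sigma:
  det(Sigma - λI) = λ² - trace · λ + det = 0.
  trace = 7 + 12 = 19, det = 7·12 - (0)² = 84.
Step 2 — discriminant:
  Δ = trace² - 4·det = 361 - 336 = 25.
Step 3 — eigenvalues:
  λ = (trace ± √Δ)/2 = (19 ± 5)/2,
  λ_1 = 12,  λ_2 = 7.

Step 4 — unit eigenvector for λ_1: Sigma is diagonal, so its eigenvectors are the coordinate axes. λ_1 = 12 is the diagonal entry on the second coordinate axis, hence
  v_1 = (0, 1) (||v_1|| = 1).

λ_1 = 12,  λ_2 = 7;  v_1 ≈ (0, 1)


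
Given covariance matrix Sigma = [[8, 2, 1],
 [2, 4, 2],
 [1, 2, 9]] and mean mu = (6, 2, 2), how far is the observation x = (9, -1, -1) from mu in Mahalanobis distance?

Step 1 — centre the observation: (x - mu) = (3, -3, -3).

Step 2 — invert Sigma (cofactor / det for 3×3, or solve directly):
  Sigma^{-1} = [[0.1429, -0.0714, 0],
 [-0.0714, 0.317, -0.0625],
 [0, -0.0625, 0.125]].

Step 3 — form the quadratic (x - mu)^T · Sigma^{-1} · (x - mu):
  Sigma^{-1} · (x - mu) = (0.6429, -0.9777, -0.1875).
  (x - mu)^T · [Sigma^{-1} · (x - mu)] = (3)·(0.6429) + (-3)·(-0.9777) + (-3)·(-0.1875) = 5.4241.

Step 4 — take square root: d = √(5.4241) ≈ 2.329.

d(x, mu) = √(5.4241) ≈ 2.329


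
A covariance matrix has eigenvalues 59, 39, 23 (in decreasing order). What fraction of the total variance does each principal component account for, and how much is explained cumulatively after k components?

Step 1 — total variance = trace(Sigma) = Σ λ_i = 59 + 39 + 23 = 121.

Step 2 — fraction explained by component i = λ_i / Σ λ:
  PC1: 59/121 = 0.4876
  PC2: 39/121 = 0.3223
  PC3: 23/121 = 0.1901

Step 3 — cumulative fraction after k components = (λ_1 + ... + λ_k) / Σ λ:
  k = 1: 59/121 = 0.4876
  k = 2: (59 + 39)/121 = 98/121 = 0.8099
  k = 3: (59 + 39 + 23)/121 = 121/121 = 1

Summary (fraction, with percent):

explained: PC1 0.4876 (48.76%), PC2 0.3223 (32.23%), PC3 0.1901 (19.01%);  cumulative: 0.4876, 0.8099, 1
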